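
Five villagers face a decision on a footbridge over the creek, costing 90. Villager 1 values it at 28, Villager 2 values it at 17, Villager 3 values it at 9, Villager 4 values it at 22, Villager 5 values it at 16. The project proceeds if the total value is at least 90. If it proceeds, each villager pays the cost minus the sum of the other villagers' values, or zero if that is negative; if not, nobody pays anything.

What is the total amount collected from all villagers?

82

Total value 92 ≥ cost 90, so it is built.
Villager 1: others sum to 64; max(0, 90 - 64) = 26.
Villager 2: others sum to 75; max(0, 90 - 75) = 15.
Villager 3: others sum to 83; max(0, 90 - 83) = 7.
Villager 4: others sum to 70; max(0, 90 - 70) = 20.
Villager 5: others sum to 76; max(0, 90 - 76) = 14.
Total collected = 26 + 15 + 7 + 20 + 14 = 82.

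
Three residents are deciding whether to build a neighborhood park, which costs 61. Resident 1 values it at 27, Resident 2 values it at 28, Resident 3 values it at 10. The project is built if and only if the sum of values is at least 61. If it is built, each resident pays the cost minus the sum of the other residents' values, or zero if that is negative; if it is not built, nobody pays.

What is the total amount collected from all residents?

Total value 65 ≥ cost 61, so it is built.
Resident 1: others sum to 38; max(0, 61 - 38) = 23.
Resident 2: others sum to 37; max(0, 61 - 37) = 24.
Resident 3: others sum to 55; max(0, 61 - 55) = 6.
Total collected = 23 + 24 + 6 = 53.

53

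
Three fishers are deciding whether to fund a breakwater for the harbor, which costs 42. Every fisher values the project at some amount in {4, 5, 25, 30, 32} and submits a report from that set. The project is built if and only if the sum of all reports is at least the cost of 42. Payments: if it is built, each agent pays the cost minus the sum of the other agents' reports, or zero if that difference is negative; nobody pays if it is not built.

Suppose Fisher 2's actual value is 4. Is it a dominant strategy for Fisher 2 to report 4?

Yes

Check each profile of the others' reports and compare truth against every alternative report.
Others report (5, 32): truth gives 0, best alternative gives -1.
Others report (32, 5): truth gives 0, best alternative gives -1.
Others report (25, 25): truth gives 4, best alternative gives 4.
Others report (25, 30): truth gives 4, best alternative gives 4.
Others report (25, 32): truth gives 4, best alternative gives 4.
Others report (30, 25): truth gives 4, best alternative gives 4.
(Remaining 19 profiles checked similarly; truth is weakly best in each.)
In every case the truthful report is at least as good as any alternative, so it is a dominant strategy.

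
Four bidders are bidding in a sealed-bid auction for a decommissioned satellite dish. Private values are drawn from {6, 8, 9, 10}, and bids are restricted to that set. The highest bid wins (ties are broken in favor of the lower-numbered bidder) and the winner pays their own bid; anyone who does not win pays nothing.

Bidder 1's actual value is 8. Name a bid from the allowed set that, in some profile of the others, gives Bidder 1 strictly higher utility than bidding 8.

6

Suppose Bidder 2 bids 6, Bidder 3 bids 6 and Bidder 4 bids 6.
Bid 8: wins, pays 8, utility 8 - 8 = 0.
Bid 6: wins, pays 6, utility 8 - 6 = 2.
So bidding 6 beats truth here (2 > 0).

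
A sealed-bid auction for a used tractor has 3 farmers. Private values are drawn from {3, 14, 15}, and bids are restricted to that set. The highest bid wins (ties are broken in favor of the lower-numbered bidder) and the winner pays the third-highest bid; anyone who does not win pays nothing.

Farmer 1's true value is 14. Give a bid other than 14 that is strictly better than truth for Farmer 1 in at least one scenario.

15

Suppose Farmer 2 bids 3 and Farmer 3 bids 15.
Bid 14: loses, pays 0, utility 0.
Bid 15: wins, pays 3, utility 14 - 3 = 11.
So bidding 15 beats truth here (11 > 0).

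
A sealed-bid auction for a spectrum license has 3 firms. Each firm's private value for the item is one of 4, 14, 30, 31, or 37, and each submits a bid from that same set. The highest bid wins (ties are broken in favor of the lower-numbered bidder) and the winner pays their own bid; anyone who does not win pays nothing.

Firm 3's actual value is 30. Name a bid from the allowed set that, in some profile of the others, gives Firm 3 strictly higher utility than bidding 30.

Suppose Firm 1 bids 4 and Firm 2 bids 4.
Bid 30: wins, pays 30, utility 30 - 30 = 0.
Bid 14: wins, pays 14, utility 30 - 14 = 16.
So bidding 14 beats truth here (16 > 0).

14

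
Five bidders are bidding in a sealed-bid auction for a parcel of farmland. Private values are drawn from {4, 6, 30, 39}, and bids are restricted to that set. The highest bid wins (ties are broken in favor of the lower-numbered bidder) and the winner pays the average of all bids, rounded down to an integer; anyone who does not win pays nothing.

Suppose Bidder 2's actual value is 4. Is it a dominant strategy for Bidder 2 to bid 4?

Yes

Check each profile of the others' bids and compare truth against every alternative bid.
Others bid (4, 4, 6, 6): truth gives 0, best alternative gives -1.
Others bid (4, 6, 4, 6): truth gives 0, best alternative gives -1.
Others bid (4, 6, 6, 4): truth gives 0, best alternative gives -1.
Others bid (4, 6, 6, 6): truth gives 0, best alternative gives -1.
Others bid (4, 4, 4, 4): truth gives 0, best alternative gives 0.
Others bid (4, 4, 4, 6): truth gives 0, best alternative gives 0.
(Remaining 250 profiles checked similarly; truth is weakly best in each.)
In every case the truthful bid is at least as good as any alternative, so it is a dominant strategy.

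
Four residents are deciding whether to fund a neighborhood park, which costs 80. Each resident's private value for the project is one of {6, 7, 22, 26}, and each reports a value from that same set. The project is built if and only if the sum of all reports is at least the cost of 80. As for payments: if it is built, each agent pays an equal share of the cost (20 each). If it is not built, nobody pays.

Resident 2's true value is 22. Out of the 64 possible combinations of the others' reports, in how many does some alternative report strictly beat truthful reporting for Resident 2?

Others report (6, 22, 26): truth gives 0; report 26 gives 2 > 0. Violating.
Others report (6, 26, 22): truth gives 0; report 26 gives 2 > 0. Violating.
Others report (7, 22, 26): truth gives 0; report 26 gives 2 > 0. Violating.
Others report (7, 26, 22): truth gives 0; report 26 gives 2 > 0. Violating.
Others report (6, 6, 6): truth gives 0; no alternative beats it.
Others report (6, 6, 7): truth gives 0; no alternative beats it.
(Checking all 64 profiles: 12 have a profitable deviation, 52 do not.)

12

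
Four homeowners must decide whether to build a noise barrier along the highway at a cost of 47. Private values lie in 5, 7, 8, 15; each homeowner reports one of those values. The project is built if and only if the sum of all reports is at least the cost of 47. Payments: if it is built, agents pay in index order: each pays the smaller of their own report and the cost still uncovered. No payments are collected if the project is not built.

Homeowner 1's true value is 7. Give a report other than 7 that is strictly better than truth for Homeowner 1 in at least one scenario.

5

Suppose Homeowner 2 reports 15, Homeowner 3 reports 15 and Homeowner 4 reports 15.
Report 7: project built, pays 7, utility 7 - 7 = 0.
Report 5: project built, pays 5, utility 7 - 5 = 2.
So reporting 5 beats truth here (2 > 0).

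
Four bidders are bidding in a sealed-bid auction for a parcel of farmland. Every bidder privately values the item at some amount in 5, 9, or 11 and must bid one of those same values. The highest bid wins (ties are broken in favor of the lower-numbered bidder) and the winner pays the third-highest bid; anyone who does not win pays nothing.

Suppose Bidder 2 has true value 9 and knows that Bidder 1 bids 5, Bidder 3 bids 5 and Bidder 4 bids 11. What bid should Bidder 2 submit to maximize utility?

11

Bid 5: loses, pays 0, utility 0.
Bid 9: loses, pays 0, utility 0.
Bid 11: wins, pays 5, utility 9 - 5 = 4.
The best choice is 11 with utility 4.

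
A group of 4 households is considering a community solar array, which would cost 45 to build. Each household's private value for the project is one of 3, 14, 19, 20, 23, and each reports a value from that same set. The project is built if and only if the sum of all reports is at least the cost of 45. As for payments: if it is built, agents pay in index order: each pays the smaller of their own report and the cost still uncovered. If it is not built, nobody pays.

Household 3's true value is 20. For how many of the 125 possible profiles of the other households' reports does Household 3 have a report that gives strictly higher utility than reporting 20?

84

Others report (3, 3, 20): truth gives 0; report 19 gives 1 > 0. Violating.
Others report (3, 3, 23): truth gives 0; report 19 gives 1 > 0. Violating.
Others report (3, 14, 14): truth gives 0; report 14 gives 6 > 0. Violating.
Others report (3, 14, 19): truth gives 0; report 14 gives 6 > 0. Violating.
Others report (3, 3, 3): truth gives 0; no alternative beats it.
Others report (3, 3, 14): truth gives 0; no alternative beats it.
(Checking all 125 profiles: 84 have a profitable deviation, 41 do not.)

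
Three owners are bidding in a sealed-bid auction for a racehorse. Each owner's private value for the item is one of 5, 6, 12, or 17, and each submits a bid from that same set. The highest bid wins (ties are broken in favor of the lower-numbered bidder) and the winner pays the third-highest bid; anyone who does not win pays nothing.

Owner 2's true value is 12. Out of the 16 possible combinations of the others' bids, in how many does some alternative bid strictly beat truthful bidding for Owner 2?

4

Others bid (5, 17): truth gives 0; bid 17 gives 7 > 0. Violating.
Others bid (6, 17): truth gives 0; bid 17 gives 6 > 0. Violating.
Others bid (12, 5): truth gives 0; bid 17 gives 7 > 0. Violating.
Others bid (12, 6): truth gives 0; bid 17 gives 6 > 0. Violating.
Others bid (5, 5): truth gives 7; no alternative beats it.
Others bid (5, 6): truth gives 7; no alternative beats it.
(Checking all 16 profiles: 4 have a profitable deviation, 12 do not.)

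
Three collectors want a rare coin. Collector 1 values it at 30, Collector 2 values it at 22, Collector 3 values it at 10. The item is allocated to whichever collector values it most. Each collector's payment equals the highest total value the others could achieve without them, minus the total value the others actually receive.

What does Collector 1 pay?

Collector 1 has the highest value and receives the item.
Without Collector 1, the item would go to the next-highest value, 22, so the others could achieve 22.
With Collector 1 present and winning, the others receive nothing, so their total is 0.
Payment = 22 - 0 = 22.

22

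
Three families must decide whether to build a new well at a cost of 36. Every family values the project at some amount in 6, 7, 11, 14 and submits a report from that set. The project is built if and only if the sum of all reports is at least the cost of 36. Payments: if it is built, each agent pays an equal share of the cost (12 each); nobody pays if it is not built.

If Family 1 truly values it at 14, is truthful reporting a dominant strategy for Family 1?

Check each profile of the others' reports and compare truth against every alternative report.
Others report (11, 11): truth gives 2, best alternative gives 0.
Others report (11, 14): truth gives 2, best alternative gives 2.
Others report (14, 11): truth gives 2, best alternative gives 2.
Others report (14, 14): truth gives 2, best alternative gives 2.
Others report (6, 6): truth gives 0, best alternative gives 0.
Others report (6, 7): truth gives 0, best alternative gives 0.
(Remaining 10 profiles checked similarly; truth is weakly best in each.)
In every case the truthful report is at least as good as any alternative, so it is a dominant strategy.

Yes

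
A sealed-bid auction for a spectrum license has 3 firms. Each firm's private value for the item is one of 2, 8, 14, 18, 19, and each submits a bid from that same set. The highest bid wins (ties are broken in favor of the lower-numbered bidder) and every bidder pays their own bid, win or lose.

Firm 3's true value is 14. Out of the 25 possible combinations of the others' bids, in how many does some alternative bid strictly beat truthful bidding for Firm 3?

Others bid (2, 2): truth gives 0; bid 8 gives 6 > 0. Violating.
Others bid (2, 14): truth gives -14; bid 2 gives -2 > -14. Violating.
Others bid (2, 18): truth gives -14; bid 2 gives -2 > -14. Violating.
Others bid (2, 19): truth gives -14; bid 2 gives -2 > -14. Violating.
Others bid (2, 8): truth gives 0; no alternative beats it.
Others bid (8, 2): truth gives 0; no alternative beats it.
(Checking all 25 profiles: 22 have a profitable deviation, 3 do not.)

22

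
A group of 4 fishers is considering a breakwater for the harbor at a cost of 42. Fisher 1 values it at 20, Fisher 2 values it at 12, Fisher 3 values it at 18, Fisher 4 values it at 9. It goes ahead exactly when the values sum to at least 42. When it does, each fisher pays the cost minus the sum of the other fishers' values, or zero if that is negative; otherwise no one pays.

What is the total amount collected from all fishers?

Total value 59 ≥ cost 42, so it is built.
Fisher 1: others sum to 39; max(0, 42 - 39) = 3.
Fisher 2: others sum to 47; max(0, 42 - 47) = 0.
Fisher 3: others sum to 41; max(0, 42 - 41) = 1.
Fisher 4: others sum to 50; max(0, 42 - 50) = 0.
Total collected = 3 + 0 + 1 + 0 = 4.

4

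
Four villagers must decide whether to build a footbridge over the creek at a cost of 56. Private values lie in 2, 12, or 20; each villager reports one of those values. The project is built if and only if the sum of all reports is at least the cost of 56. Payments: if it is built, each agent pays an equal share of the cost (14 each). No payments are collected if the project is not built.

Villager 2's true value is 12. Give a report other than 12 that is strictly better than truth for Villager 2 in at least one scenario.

Suppose Villager 1 reports 12, Villager 3 reports 12 and Villager 4 reports 20.
Report 12: project built, pays 14, utility 12 - 14 = -2.
Report 2: project not built, utility 0.
So reporting 2 beats truth here (0 > -2).

2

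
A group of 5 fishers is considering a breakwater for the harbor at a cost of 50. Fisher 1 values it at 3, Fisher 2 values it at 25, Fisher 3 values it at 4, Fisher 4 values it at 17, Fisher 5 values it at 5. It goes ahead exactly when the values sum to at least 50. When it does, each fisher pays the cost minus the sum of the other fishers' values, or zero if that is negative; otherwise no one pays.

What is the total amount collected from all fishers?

Total value 54 ≥ cost 50, so it is built.
Fisher 1: others sum to 51; max(0, 50 - 51) = 0.
Fisher 2: others sum to 29; max(0, 50 - 29) = 21.
Fisher 3: others sum to 50; max(0, 50 - 50) = 0.
Fisher 4: others sum to 37; max(0, 50 - 37) = 13.
Fisher 5: others sum to 49; max(0, 50 - 49) = 1.
Total collected = 0 + 21 + 0 + 13 + 1 = 35.

35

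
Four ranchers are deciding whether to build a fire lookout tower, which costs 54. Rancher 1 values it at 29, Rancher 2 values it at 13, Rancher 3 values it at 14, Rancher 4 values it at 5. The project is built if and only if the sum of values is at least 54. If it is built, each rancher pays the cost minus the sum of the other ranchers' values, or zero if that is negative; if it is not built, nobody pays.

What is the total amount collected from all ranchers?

Total value 61 ≥ cost 54, so it is built.
Rancher 1: others sum to 32; max(0, 54 - 32) = 22.
Rancher 2: others sum to 48; max(0, 54 - 48) = 6.
Rancher 3: others sum to 47; max(0, 54 - 47) = 7.
Rancher 4: others sum to 56; max(0, 54 - 56) = 0.
Total collected = 22 + 6 + 7 + 0 = 35.

35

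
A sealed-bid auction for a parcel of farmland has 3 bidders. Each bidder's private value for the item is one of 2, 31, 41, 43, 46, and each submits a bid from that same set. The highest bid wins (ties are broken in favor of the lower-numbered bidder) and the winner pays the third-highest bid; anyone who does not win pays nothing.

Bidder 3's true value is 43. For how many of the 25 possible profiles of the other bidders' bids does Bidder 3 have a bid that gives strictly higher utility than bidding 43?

6

Others bid (2, 43): truth gives 0; bid 46 gives 41 > 0. Violating.
Others bid (31, 43): truth gives 0; bid 46 gives 12 > 0. Violating.
Others bid (41, 43): truth gives 0; bid 46 gives 2 > 0. Violating.
Others bid (43, 2): truth gives 0; bid 46 gives 41 > 0. Violating.
Others bid (2, 2): truth gives 41; no alternative beats it.
Others bid (2, 31): truth gives 41; no alternative beats it.
(Checking all 25 profiles: 6 have a profitable deviation, 19 do not.)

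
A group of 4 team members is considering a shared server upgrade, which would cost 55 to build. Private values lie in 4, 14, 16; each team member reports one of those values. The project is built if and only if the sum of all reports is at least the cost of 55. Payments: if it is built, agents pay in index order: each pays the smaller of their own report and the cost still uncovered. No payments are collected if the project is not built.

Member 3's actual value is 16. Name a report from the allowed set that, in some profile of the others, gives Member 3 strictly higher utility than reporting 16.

14

Suppose Member 1 reports 14, Member 2 reports 14 and Member 4 reports 14.
Report 16: project built, pays 16, utility 16 - 16 = 0.
Report 14: project built, pays 14, utility 16 - 14 = 2.
So reporting 14 beats truth here (2 > 0).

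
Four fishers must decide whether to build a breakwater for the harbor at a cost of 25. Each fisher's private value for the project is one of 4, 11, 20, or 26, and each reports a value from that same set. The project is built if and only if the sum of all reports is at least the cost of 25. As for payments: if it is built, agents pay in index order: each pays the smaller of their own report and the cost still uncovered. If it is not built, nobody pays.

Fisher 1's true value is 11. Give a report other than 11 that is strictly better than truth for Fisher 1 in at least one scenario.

Suppose Fisher 2 reports 4, Fisher 3 reports 4 and Fisher 4 reports 20.
Report 11: project built, pays 11, utility 11 - 11 = 0.
Report 4: project built, pays 4, utility 11 - 4 = 7.
So reporting 4 beats truth here (7 > 0).

4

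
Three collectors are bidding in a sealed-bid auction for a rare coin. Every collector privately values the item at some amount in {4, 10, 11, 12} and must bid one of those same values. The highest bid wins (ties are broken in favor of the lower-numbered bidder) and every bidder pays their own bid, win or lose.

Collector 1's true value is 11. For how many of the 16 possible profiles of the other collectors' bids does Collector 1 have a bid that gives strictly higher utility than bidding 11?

11

Others bid (4, 4): truth gives 0; bid 4 gives 7 > 0. Violating.
Others bid (4, 10): truth gives 0; bid 10 gives 1 > 0. Violating.
Others bid (4, 12): truth gives -11; bid 12 gives -1 > -11. Violating.
Others bid (10, 4): truth gives 0; bid 10 gives 1 > 0. Violating.
Others bid (4, 11): truth gives 0; no alternative beats it.
Others bid (10, 11): truth gives 0; no alternative beats it.
(Checking all 16 profiles: 11 have a profitable deviation, 5 do not.)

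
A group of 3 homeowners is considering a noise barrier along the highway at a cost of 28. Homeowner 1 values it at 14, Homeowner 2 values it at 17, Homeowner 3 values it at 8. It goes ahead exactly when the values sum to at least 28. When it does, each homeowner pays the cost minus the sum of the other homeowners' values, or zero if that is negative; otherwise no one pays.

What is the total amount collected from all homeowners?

9

Total value 39 ≥ cost 28, so it is built.
Homeowner 1: others sum to 25; max(0, 28 - 25) = 3.
Homeowner 2: others sum to 22; max(0, 28 - 22) = 6.
Homeowner 3: others sum to 31; max(0, 28 - 31) = 0.
Total collected = 3 + 6 + 0 = 9.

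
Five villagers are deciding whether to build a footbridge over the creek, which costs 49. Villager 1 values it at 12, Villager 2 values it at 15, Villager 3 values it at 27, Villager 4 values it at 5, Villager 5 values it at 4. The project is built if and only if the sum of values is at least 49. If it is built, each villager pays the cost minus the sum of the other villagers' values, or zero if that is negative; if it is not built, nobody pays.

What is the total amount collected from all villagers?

14

Total value 63 ≥ cost 49, so it is built.
Villager 1: others sum to 51; max(0, 49 - 51) = 0.
Villager 2: others sum to 48; max(0, 49 - 48) = 1.
Villager 3: others sum to 36; max(0, 49 - 36) = 13.
Villager 4: others sum to 58; max(0, 49 - 58) = 0.
Villager 5: others sum to 59; max(0, 49 - 59) = 0.
Total collected = 0 + 1 + 13 + 0 + 0 = 14.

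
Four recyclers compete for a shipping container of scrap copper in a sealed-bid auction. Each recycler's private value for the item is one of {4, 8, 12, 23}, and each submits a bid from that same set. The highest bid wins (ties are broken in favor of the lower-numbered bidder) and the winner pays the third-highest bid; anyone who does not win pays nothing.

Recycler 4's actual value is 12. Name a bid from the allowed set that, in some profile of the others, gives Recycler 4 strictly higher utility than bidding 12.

23

Suppose Recycler 1 bids 4, Recycler 2 bids 4 and Recycler 3 bids 12.
Bid 12: loses, pays 0, utility 0.
Bid 23: wins, pays 4, utility 12 - 4 = 8.
So bidding 23 beats truth here (8 > 0).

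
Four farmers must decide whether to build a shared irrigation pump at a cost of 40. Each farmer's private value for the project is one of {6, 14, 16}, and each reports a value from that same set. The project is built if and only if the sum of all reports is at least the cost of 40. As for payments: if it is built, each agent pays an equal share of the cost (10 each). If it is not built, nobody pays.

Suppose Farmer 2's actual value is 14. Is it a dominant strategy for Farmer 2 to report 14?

Yes

Check each profile of the others' reports and compare truth against every alternative report.
Others report (6, 6, 14): truth gives 4, best alternative gives 4.
Others report (6, 6, 16): truth gives 4, best alternative gives 4.
Others report (6, 14, 6): truth gives 4, best alternative gives 4.
Others report (6, 14, 14): truth gives 4, best alternative gives 4.
Others report (6, 14, 16): truth gives 4, best alternative gives 4.
Others report (6, 16, 6): truth gives 4, best alternative gives 4.
(Remaining 21 profiles checked similarly; truth is weakly best in each.)
In every case the truthful report is at least as good as any alternative, so it is a dominant strategy.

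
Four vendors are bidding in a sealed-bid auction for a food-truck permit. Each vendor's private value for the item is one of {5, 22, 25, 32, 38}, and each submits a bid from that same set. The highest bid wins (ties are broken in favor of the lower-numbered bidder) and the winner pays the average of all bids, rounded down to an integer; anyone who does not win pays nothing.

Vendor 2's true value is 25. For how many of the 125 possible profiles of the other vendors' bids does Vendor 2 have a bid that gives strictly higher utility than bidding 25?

24

Others bid (5, 5, 5): truth gives 15; bid 22 gives 16 > 15. Violating.
Others bid (5, 5, 22): truth gives 11; bid 22 gives 12 > 11. Violating.
Others bid (5, 5, 32): truth gives 0; bid 32 gives 7 > 0. Violating.
Others bid (5, 5, 38): truth gives 0; bid 38 gives 4 > 0. Violating.
Others bid (5, 5, 25): truth gives 10; no alternative beats it.
Others bid (5, 22, 25): truth gives 6; no alternative beats it.
(Checking all 125 profiles: 24 have a profitable deviation, 101 do not.)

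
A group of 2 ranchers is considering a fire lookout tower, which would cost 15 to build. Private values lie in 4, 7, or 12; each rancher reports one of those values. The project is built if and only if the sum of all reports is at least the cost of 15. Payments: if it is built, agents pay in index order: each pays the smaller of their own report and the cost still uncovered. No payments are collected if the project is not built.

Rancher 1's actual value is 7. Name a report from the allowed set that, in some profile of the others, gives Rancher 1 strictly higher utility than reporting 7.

Suppose Rancher 2 reports 12.
Report 7: project built, pays 7, utility 7 - 7 = 0.
Report 4: project built, pays 4, utility 7 - 4 = 3.
So reporting 4 beats truth here (3 > 0).

4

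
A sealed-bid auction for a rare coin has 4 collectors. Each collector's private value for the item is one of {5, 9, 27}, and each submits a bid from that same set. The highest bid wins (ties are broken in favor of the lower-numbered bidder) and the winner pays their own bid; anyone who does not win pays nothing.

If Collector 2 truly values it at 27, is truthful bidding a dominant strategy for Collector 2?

No

Consider the case where Collector 1 bids 5, Collector 3 bids 5 and Collector 4 bids 5.
Truthful bid 27: wins, pays 27, utility 27 - 27 = 0.
Bid 9 instead: wins, pays 9, utility 27 - 9 = 18.
Since 18 > 0, bidding 9 is strictly better here, so truthful bidding is not dominant.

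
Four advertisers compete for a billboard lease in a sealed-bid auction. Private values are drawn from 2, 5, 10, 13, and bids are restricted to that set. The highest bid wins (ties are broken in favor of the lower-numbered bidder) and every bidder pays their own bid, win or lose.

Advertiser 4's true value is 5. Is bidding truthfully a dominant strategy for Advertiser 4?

No

Consider the case where Advertiser 1 bids 2, Advertiser 2 bids 2 and Advertiser 3 bids 5.
Truthful bid 5: loses but pays 5, utility -5.
Bid 2 instead: loses but pays 2, utility -2.
Since -2 > -5, bidding 2 is strictly better here, so truthful bidding is not dominant.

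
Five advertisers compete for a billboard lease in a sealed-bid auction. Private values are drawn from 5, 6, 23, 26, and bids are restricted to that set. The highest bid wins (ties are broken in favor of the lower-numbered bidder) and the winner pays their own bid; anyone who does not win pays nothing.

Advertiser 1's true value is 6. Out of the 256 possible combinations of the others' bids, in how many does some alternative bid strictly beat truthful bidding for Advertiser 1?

Others bid (5, 5, 5, 5): truth gives 0; bid 5 gives 1 > 0. Violating.
Others bid (5, 5, 5, 6): truth gives 0; no alternative beats it.
Others bid (5, 5, 5, 23): truth gives 0; no alternative beats it.
(Checking all 256 profiles: 1 has a profitable deviation, 255 do not.)

1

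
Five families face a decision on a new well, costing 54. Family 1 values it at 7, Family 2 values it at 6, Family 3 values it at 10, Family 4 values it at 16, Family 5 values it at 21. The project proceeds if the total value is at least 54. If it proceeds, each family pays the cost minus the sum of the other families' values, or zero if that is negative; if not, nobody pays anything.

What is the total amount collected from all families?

30

Total value 60 ≥ cost 54, so it is built.
Family 1: others sum to 53; max(0, 54 - 53) = 1.
Family 2: others sum to 54; max(0, 54 - 54) = 0.
Family 3: others sum to 50; max(0, 54 - 50) = 4.
Family 4: others sum to 44; max(0, 54 - 44) = 10.
Family 5: others sum to 39; max(0, 54 - 39) = 15.
Total collected = 1 + 0 + 4 + 10 + 15 = 30.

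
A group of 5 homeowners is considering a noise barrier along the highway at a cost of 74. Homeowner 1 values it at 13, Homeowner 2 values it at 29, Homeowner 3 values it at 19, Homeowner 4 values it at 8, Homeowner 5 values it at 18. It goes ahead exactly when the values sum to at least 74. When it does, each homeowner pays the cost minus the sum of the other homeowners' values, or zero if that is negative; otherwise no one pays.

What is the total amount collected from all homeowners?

Total value 87 ≥ cost 74, so it is built.
Homeowner 1: others sum to 74; max(0, 74 - 74) = 0.
Homeowner 2: others sum to 58; max(0, 74 - 58) = 16.
Homeowner 3: others sum to 68; max(0, 74 - 68) = 6.
Homeowner 4: others sum to 79; max(0, 74 - 79) = 0.
Homeowner 5: others sum to 69; max(0, 74 - 69) = 5.
Total collected = 0 + 16 + 6 + 0 + 5 = 27.

27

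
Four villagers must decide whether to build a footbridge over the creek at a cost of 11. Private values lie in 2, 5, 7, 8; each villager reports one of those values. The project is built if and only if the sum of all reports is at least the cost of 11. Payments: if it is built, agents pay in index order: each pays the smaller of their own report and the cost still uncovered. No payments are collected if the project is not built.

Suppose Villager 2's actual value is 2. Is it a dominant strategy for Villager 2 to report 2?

Check each profile of the others' reports and compare truth against every alternative report.
Others report (2, 2, 2): truth gives 0, best alternative gives -3.
Others report (2, 2, 5): truth gives 0, best alternative gives -3.
Others report (2, 2, 7): truth gives 0, best alternative gives -3.
Others report (2, 2, 8): truth gives 0, best alternative gives -3.
Others report (2, 5, 2): truth gives 0, best alternative gives -3.
Others report (2, 5, 5): truth gives 0, best alternative gives -3.
(Remaining 58 profiles checked similarly; truth is weakly best in each.)
In every case the truthful report is at least as good as any alternative, so it is a dominant strategy.

Yes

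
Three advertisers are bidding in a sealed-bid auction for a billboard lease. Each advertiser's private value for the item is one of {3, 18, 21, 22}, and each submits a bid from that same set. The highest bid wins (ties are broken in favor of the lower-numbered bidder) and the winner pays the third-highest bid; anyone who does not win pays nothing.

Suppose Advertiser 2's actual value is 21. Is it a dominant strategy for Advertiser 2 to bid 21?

Consider the case where Advertiser 1 bids 3 and Advertiser 3 bids 22.
Truthful bid 21: loses, pays 0, utility 0.
Bid 22 instead: wins, pays 3, utility 21 - 3 = 18.
Since 18 > 0, bidding 22 is strictly better here, so truthful bidding is not dominant.

No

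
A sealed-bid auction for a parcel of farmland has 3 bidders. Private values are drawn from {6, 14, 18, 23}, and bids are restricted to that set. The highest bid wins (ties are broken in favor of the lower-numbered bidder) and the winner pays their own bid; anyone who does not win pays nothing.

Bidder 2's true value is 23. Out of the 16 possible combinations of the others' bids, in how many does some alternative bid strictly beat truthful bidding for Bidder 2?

6

Others bid (6, 6): truth gives 0; bid 14 gives 9 > 0. Violating.
Others bid (6, 14): truth gives 0; bid 14 gives 9 > 0. Violating.
Others bid (6, 18): truth gives 0; bid 18 gives 5 > 0. Violating.
Others bid (14, 6): truth gives 0; bid 18 gives 5 > 0. Violating.
Others bid (6, 23): truth gives 0; no alternative beats it.
Others bid (14, 23): truth gives 0; no alternative beats it.
(Checking all 16 profiles: 6 have a profitable deviation, 10 do not.)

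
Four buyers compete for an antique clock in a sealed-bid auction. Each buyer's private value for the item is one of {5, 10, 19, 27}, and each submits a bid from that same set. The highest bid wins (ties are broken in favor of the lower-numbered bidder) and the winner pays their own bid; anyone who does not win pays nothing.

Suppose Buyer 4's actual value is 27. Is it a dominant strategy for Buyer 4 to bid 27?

Consider the case where Buyer 1 bids 5, Buyer 2 bids 5 and Buyer 3 bids 5.
Truthful bid 27: wins, pays 27, utility 27 - 27 = 0.
Bid 10 instead: wins, pays 10, utility 27 - 10 = 17.
Since 17 > 0, bidding 10 is strictly better here, so truthful bidding is not dominant.

No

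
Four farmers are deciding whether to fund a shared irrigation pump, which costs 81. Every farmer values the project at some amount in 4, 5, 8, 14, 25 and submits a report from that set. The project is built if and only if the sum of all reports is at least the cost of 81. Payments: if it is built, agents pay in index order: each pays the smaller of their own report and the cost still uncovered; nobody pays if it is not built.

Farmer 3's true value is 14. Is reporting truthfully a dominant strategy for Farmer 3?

No

Consider the case where Farmer 1 reports 25, Farmer 2 reports 25 and Farmer 4 reports 25.
Truthful report 14: project built, pays 14, utility 14 - 14 = 0.
Report 8 instead: project built, pays 8, utility 14 - 8 = 6.
Since 6 > 0, reporting 8 is strictly better here, so truthful reporting is not dominant.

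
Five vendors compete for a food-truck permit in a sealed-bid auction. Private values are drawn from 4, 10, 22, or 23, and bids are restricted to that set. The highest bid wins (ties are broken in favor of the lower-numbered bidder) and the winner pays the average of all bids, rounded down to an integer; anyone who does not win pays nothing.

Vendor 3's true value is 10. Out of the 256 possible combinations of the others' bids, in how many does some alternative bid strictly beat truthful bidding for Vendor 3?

2

Others bid (4, 10, 4, 4): truth gives 0; bid 22 gives 2 > 0. Violating.
Others bid (10, 4, 4, 4): truth gives 0; bid 22 gives 2 > 0. Violating.
Others bid (4, 4, 4, 4): truth gives 5; no alternative beats it.
Others bid (4, 4, 4, 10): truth gives 4; no alternative beats it.
(Checking all 256 profiles: 2 have a profitable deviation, 254 do not.)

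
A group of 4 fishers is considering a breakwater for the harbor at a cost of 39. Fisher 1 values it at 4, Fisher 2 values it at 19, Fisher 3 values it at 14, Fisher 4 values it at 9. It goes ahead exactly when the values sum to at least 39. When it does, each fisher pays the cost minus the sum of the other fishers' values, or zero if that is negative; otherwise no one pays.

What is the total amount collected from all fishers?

21

Total value 46 ≥ cost 39, so it is built.
Fisher 1: others sum to 42; max(0, 39 - 42) = 0.
Fisher 2: others sum to 27; max(0, 39 - 27) = 12.
Fisher 3: others sum to 32; max(0, 39 - 32) = 7.
Fisher 4: others sum to 37; max(0, 39 - 37) = 2.
Total collected = 0 + 12 + 7 + 2 = 21.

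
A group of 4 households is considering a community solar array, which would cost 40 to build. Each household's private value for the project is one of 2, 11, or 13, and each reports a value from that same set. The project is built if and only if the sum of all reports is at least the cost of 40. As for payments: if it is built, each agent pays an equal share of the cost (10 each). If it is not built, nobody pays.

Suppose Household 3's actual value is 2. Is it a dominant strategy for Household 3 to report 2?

Yes

Check each profile of the others' reports and compare truth against every alternative report.
Others report (11, 11, 11): truth gives 0, best alternative gives -8.
Others report (11, 11, 13): truth gives 0, best alternative gives -8.
Others report (11, 13, 11): truth gives 0, best alternative gives -8.
Others report (11, 13, 13): truth gives 0, best alternative gives -8.
Others report (13, 11, 11): truth gives 0, best alternative gives -8.
Others report (13, 11, 13): truth gives 0, best alternative gives -8.
(Remaining 21 profiles checked similarly; truth is weakly best in each.)
In every case the truthful report is at least as good as any alternative, so it is a dominant strategy.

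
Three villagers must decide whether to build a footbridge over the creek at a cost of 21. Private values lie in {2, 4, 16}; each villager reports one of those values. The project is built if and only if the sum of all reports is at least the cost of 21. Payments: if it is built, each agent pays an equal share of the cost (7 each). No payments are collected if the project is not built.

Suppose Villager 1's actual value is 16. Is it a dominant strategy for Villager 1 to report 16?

Check each profile of the others' reports and compare truth against every alternative report.
Others report (2, 4): truth gives 9, best alternative gives 0.
Others report (4, 2): truth gives 9, best alternative gives 0.
Others report (4, 4): truth gives 9, best alternative gives 0.
Others report (2, 16): truth gives 9, best alternative gives 9.
Others report (4, 16): truth gives 9, best alternative gives 9.
Others report (16, 2): truth gives 9, best alternative gives 9.
(Remaining 3 profiles checked similarly; truth is weakly best in each.)
In every case the truthful report is at least as good as any alternative, so it is a dominant strategy.

Yes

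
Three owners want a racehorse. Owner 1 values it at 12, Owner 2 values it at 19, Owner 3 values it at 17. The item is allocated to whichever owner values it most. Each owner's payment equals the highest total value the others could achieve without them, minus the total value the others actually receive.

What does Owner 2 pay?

Owner 2 has the highest value and receives the item.
Without Owner 2, the item would go to the next-highest value, 17, so the others could achieve 17.
With Owner 2 present and winning, the others receive nothing, so their total is 0.
Payment = 17 - 0 = 17.

17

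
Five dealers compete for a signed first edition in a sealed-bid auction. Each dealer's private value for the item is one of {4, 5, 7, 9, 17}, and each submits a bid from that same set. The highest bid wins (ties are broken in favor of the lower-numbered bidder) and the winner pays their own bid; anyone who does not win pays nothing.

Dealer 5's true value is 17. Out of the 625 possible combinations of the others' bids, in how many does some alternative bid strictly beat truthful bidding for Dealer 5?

81

Others bid (4, 4, 4, 4): truth gives 0; bid 5 gives 12 > 0. Violating.
Others bid (4, 4, 4, 5): truth gives 0; bid 7 gives 10 > 0. Violating.
Others bid (4, 4, 4, 7): truth gives 0; bid 9 gives 8 > 0. Violating.
Others bid (4, 4, 5, 4): truth gives 0; bid 7 gives 10 > 0. Violating.
Others bid (4, 4, 4, 9): truth gives 0; no alternative beats it.
Others bid (4, 4, 4, 17): truth gives 0; no alternative beats it.
(Checking all 625 profiles: 81 have a profitable deviation, 544 do not.)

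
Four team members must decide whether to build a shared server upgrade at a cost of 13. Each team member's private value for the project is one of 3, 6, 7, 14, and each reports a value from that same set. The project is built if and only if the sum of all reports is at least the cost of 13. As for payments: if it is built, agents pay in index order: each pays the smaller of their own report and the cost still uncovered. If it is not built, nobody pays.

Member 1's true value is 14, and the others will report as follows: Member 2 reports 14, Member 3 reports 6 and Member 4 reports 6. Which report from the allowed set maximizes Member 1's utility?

Report 3: project built, pays 3, utility 14 - 3 = 11.
Report 6: project built, pays 6, utility 14 - 6 = 8.
Report 7: project built, pays 7, utility 14 - 7 = 7.
Report 14: project built, pays 13, utility 14 - 13 = 1.
The best choice is 3 with utility 11.

3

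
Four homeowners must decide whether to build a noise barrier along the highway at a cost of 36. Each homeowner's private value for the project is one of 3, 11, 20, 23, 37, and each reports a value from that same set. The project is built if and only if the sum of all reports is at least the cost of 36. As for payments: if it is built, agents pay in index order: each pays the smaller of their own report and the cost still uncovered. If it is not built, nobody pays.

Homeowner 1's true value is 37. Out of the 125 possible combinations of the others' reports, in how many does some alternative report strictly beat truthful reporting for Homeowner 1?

124

Others report (3, 3, 11): truth gives 1; report 20 gives 17 > 1. Violating.
Others report (3, 3, 20): truth gives 1; report 11 gives 26 > 1. Violating.
Others report (3, 3, 23): truth gives 1; report 11 gives 26 > 1. Violating.
Others report (3, 3, 37): truth gives 1; report 3 gives 34 > 1. Violating.
Others report (3, 3, 3): truth gives 1; no alternative beats it.
(Checking all 125 profiles: 124 have a profitable deviation, 1 does not.)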